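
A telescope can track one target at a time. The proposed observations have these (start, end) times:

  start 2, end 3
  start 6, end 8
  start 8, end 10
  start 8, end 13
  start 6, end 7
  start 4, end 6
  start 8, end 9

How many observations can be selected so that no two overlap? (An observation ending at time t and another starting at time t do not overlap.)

Order by finish time; keep every interval that doesn't clash with the previous kept one.
By end time: (2,3), (4,6), (6,7), (6,8), (8,9), (8,10), (8,13).
Pick (2,3); next start ≥ 3 → (4,6); next start ≥ 6 → (6,7); next start ≥ 7 → (8,9).
Selected 4 observations.

4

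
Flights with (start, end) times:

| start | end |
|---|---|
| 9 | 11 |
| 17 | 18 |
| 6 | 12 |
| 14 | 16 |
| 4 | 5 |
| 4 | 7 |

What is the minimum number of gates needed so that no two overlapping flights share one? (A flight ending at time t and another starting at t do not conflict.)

The answer is the maximum number of intervals overlapping at any instant.
starts: [4, 4, 6, 9, 14, 17]
ends:   [5, 7, 11, 12, 16, 18]
s4→1 s4→2  — peak 2.

2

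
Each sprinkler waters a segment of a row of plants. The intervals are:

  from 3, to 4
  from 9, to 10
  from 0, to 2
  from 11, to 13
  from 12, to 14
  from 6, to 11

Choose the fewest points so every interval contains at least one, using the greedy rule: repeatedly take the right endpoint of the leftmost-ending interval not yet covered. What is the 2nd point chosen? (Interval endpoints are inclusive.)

Sorted: [0,2] [3,4] [9,10] [6,11] [11,13] [12,14]
{[0,2]} hit by 2; {[3,4]} hit by 4; {[9,10],[6,11]} hit by 10; {[11,13],[12,14]} hit by 13.
Points: 2, 4, 10, 13 (4 total).

4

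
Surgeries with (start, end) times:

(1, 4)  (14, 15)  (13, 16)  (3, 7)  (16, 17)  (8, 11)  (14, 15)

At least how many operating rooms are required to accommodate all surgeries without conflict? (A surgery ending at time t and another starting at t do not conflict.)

starts: [1, 3, 8, 13, 14, 14, 16]
ends:   [4, 7, 11, 15, 15, 16, 17]
s1→1 s3→2 e4→1 e7→0 s8→1 e11→0 s13→1 s14→2 s14→3  — peak 3.

3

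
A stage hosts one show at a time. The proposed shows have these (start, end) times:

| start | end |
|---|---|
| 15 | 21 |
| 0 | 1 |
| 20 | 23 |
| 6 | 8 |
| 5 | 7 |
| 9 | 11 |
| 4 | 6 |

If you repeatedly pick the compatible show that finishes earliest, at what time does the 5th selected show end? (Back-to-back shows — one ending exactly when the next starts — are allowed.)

21

By end time: (0,1), (4,6), (5,7), (6,8), (9,11), (15,21), (20,23).
Pick (0,1); next start ≥ 1 → (4,6); next start ≥ 6 → (6,8); next start ≥ 8 → (9,11); next start ≥ 11 → (15,21).
Selected: (0,1) (4,6) (6,8) (9,11) (15,21)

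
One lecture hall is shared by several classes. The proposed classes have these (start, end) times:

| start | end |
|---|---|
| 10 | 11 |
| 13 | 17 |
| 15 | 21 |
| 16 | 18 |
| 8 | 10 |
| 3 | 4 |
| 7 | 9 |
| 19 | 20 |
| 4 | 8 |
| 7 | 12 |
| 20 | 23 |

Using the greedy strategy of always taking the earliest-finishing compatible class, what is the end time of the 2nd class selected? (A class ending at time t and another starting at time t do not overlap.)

Greedy by earliest finish: after sorting by end time, pick each interval compatible with the last pick.
Sorted by end: (3,4)  (4,8)  (7,9)  (8,10)  (10,11)  (7,12)  (13,17)  (16,18)  (19,20)  (15,21)  (20,23)
take (3,4); take (4,8); take (8,10); take (10,11); take (13,17); skip (16,18); take (19,20); take (20,23).
Selected: (3,4) (4,8) (8,10) (10,11) (13,17) (19,20) (20,23)

8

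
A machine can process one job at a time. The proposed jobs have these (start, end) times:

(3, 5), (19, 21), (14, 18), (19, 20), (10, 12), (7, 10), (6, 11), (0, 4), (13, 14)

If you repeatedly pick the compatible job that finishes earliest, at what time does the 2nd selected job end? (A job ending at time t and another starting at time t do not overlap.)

Greedy by earliest finish: after sorting by end time, pick each interval compatible with the last pick.
By end time: (0,4), (3,5), (7,10), (6,11), (10,12), (13,14), (14,18), (19,20), (19,21).
Pick (0,4); next start ≥ 4 → (7,10); next start ≥ 10 → (10,12); next start ≥ 12 → (13,14); next start ≥ 14 → (14,18); next start ≥ 18 → (19,20).
Selected: (0,4) (7,10) (10,12) (13,14) (14,18) (19,20)

10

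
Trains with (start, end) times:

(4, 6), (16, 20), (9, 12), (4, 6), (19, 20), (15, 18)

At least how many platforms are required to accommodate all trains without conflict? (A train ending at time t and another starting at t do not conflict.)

Events (time:±→running): 4:+→1 4:+→2 … peak 2.

2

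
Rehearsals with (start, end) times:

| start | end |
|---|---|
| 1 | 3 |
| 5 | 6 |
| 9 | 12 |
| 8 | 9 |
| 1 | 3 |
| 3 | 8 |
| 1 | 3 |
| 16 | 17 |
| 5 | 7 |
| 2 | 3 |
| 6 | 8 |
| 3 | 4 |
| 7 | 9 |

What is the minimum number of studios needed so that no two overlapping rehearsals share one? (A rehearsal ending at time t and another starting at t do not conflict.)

Events (time:±→running): 1:+→1 1:+→2 1:+→3 2:+→4 … peak 4.

4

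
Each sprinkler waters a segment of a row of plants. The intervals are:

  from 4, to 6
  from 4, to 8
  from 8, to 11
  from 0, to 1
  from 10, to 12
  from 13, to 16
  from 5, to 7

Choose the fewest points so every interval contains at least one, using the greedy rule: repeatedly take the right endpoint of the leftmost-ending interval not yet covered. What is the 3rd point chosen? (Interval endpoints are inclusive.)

11

Process intervals by earliest right end; each time one isn't hit yet, stab at its right endpoint.
By right end: [0,1]  [4,6]  [5,7]  [4,8]  [8,11]  [10,12]  [13,16]
[0,1] uncovered → point at 1; [4,6] uncovered → point at 6; [8,11] uncovered → point at 11; [13,16] uncovered → point at 16.
Points: 1, 6, 11, 16 (4 total).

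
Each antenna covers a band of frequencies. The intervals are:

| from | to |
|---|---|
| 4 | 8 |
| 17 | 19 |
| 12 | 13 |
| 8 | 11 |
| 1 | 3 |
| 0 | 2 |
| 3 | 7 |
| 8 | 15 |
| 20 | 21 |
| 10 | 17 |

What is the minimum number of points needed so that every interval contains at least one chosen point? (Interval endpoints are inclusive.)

6

By right end: [0,2]  [1,3]  [3,7]  [4,8]  [8,11]  [12,13]  [8,15]  [10,17]  [17,19]  [20,21]
[0,2] uncovered → point at 2; [3,7] uncovered → point at 7; [8,11] uncovered → point at 11; [12,13] uncovered → point at 13; [17,19] uncovered → point at 19; [20,21] uncovered → point at 21.
Points: 2, 7, 11, 13, 19, 21 (6 total).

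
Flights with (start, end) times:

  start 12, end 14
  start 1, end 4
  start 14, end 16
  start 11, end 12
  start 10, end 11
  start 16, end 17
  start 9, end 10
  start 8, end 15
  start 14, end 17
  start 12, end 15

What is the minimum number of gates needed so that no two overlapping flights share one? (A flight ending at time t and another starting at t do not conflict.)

4

Events (time:±→running): 1:+→1 4:-→0 8:+→1 9:+→2 10:-→1 10:+→2 11:-→1 11:+→2 12:-→1 12:+→2 12:+→3 14:-→2 14:+→3 14:+→4 … peak 4.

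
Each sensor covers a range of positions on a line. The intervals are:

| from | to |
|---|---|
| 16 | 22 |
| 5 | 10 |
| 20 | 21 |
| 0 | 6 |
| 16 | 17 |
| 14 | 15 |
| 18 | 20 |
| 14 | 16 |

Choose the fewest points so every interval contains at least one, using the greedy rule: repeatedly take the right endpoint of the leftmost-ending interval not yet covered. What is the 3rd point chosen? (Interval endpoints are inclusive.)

Sort by right endpoint; whenever an interval is uncovered, place a point at its right end.
By right end: [0,6]  [5,10]  [14,15]  [14,16]  [16,17]  [18,20]  [20,21]  [16,22]
[0,6] uncovered → point at 6; [14,15] uncovered → point at 15; [16,17] uncovered → point at 17; [18,20] uncovered → point at 20.
Points: 6, 15, 17, 20 (4 total).

17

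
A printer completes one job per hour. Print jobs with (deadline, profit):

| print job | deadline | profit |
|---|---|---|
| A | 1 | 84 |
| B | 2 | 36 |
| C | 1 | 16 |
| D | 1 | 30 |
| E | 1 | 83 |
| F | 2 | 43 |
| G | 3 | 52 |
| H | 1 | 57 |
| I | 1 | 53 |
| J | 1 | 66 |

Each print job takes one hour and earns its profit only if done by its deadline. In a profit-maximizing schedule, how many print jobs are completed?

Sort by profit descending; place each in the latest free slot ≤ its deadline.
Profit order: A=84 E=83 J=66 H=57 I=53 G=52 F=43 B=36 D=30 C=16
Assign: A→slot 1, E skipped, J skipped, H skipped, I skipped, G→slot 3, F→slot 2, B skipped, D skipped, C skipped.
Slots: [1:A] [2:F] [3:G]
3 of 10 scheduled.

3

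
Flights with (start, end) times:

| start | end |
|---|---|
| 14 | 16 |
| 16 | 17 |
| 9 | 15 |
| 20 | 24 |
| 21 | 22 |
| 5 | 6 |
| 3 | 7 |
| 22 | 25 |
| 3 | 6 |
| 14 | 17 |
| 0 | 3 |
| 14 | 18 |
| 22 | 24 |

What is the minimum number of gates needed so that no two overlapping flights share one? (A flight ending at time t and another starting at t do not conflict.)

4

Events (time:±→running): 0:+→1 3:-→0 3:+→1 3:+→2 5:+→3 6:-→2 6:-→1 7:-→0 9:+→1 14:+→2 14:+→3 14:+→4 … peak 4.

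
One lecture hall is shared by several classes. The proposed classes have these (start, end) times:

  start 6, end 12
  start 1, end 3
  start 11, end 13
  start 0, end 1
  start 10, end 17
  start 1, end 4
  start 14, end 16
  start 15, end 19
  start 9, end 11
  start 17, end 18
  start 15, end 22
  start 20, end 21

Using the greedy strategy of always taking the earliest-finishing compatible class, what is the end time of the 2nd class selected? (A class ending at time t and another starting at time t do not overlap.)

3

By end time: (0,1), (1,3), (1,4), (9,11), (6,12), (11,13), (14,16), (10,17), (17,18), (15,19), (20,21), (15,22).
Pick (0,1); next start ≥ 1 → (1,3); next start ≥ 3 → (9,11); next start ≥ 11 → (11,13); next start ≥ 13 → (14,16); next start ≥ 16 → (17,18); next start ≥ 18 → (20,21).
Selected: (0,1) (1,3) (9,11) (11,13) (14,16) (17,18) (20,21)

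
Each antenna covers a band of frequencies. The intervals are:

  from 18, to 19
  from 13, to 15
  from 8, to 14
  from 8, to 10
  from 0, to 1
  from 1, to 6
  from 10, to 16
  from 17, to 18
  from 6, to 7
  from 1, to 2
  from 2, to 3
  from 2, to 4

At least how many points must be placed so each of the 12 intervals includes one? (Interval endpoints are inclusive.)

6

Sort by right endpoint; whenever an interval is uncovered, place a point at its right end.
Sorted: [0,1] [1,2] [2,3] [2,4] [1,6] [6,7] [8,10] [8,14] [13,15] [10,16] [17,18] [18,19]
{[0,1],[1,2]} hit by 1; {[2,3],[2,4],[1,6]} hit by 3; {[6,7]} hit by 7; {[8,10],[8,14]} hit by 10; {[13,15],[10,16]} hit by 15; {[17,18],[18,19]} hit by 18.
Points: 1, 3, 7, 10, 15, 18 (6 total).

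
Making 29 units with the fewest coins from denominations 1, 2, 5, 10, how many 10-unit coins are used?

2

Use the largest denomination that fits, subtract, and repeat.
29 = 2×10 + 1×5 + 2×2
Count of 10: 2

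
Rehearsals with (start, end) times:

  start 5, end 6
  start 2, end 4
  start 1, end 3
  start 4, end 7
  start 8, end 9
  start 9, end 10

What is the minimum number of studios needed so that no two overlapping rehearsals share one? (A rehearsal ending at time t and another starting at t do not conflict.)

2

starts: [1, 2, 4, 5, 8, 9]
ends:   [3, 4, 6, 7, 9, 10]
s1→1 s2→2  — peak 2.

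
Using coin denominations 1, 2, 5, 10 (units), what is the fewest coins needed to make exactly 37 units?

5

37 = 3×10 + 1×5 + 1×2
Total coins = 3 + 1 + 1 = 5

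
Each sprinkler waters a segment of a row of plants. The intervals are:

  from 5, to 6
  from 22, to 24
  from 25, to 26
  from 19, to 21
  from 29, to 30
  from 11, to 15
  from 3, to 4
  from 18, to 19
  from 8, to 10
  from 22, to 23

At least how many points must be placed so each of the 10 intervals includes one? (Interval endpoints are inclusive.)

8

Process intervals by earliest right end; each time one isn't hit yet, stab at its right endpoint.
Sorted: [3,4] [5,6] [8,10] [11,15] [18,19] [19,21] [22,23] [22,24] [25,26] [29,30]
{[3,4]} hit by 4; {[5,6]} hit by 6; {[8,10]} hit by 10; {[11,15]} hit by 15; {[18,19],[19,21]} hit by 19; {[22,23],[22,24]} hit by 23; {[25,26]} hit by 26; {[29,30]} hit by 30.
Points: 4, 6, 10, 15, 19, 23, 26, 30 (8 total).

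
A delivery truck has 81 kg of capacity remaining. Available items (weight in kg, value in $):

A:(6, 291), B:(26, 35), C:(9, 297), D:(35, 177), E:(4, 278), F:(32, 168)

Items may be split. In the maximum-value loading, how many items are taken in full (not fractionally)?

4

Sort by value per unit weight and fill in that order.
Ratios (sorted): E 69.50, A 48.50, C 33.00, F 5.25, D 5.06, B 1.35
take E (4 @ 278); take A (6 @ 291); take C (9 @ 297); take F (32 @ 168); take 30/35 of D → 151.71. Capacity used 81/81.
4 item(s) taken whole; one partial (take 30/35 of D).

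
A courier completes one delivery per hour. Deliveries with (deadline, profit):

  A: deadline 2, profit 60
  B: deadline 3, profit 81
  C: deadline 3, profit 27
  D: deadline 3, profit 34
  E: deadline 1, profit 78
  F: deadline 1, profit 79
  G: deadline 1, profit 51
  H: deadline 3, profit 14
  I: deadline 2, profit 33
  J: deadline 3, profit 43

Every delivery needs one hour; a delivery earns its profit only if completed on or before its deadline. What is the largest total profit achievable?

220

By profit: B(d3,81), F(d1,79), E(d1,78), A(d2,60), G(d1,51), J(d3,43), D(d3,34), I(d2,33), C(d3,27), H(d3,14)
B→slot 3; F→slot 1; E skipped; A→slot 2; G skipped; J skipped; D skipped; I skipped; C skipped; H skipped.
Profit = 79 + 60 + 81 = 220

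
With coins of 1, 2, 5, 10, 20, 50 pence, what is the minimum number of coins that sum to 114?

5

114 − 2×50→14 − 1×10→4 − 2×2→0
Total coins = 2 + 1 + 2 = 5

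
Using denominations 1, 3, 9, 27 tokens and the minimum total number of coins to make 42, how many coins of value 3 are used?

Use the largest denomination that fits, subtract, and repeat.
42 = 1×27 + 1×9 + 2×3
Count of 3: 2

2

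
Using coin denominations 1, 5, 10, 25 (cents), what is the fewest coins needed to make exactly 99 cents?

99 − 3×25→24 − 2×10→4 − 4×1→0
Total coins = 3 + 2 + 4 = 9

9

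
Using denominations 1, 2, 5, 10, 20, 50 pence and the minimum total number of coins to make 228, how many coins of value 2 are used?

228 − 4×50→28 − 1×20→8 − 1×5→3 − 1×2→1 − 1×1→0
Count of 2: 1

1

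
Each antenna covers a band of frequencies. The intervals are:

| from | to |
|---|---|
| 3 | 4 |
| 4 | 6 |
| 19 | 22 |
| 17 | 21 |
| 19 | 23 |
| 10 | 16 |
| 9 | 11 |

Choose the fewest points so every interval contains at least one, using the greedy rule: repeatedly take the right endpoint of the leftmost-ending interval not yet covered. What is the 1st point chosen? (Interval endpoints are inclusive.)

4

Process intervals by earliest right end; each time one isn't hit yet, stab at its right endpoint.
Sorted: [3,4] [4,6] [9,11] [10,16] [17,21] [19,22] [19,23]
{[3,4],[4,6]} hit by 4; {[9,11],[10,16]} hit by 11; {[17,21],[19,22],[19,23]} hit by 21.
Points: 4, 11, 21 (3 total).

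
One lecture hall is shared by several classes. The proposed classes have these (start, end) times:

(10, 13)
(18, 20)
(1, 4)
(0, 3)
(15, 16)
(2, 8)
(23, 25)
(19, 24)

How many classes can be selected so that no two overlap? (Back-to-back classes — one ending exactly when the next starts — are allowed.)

5

Greedy by earliest finish: after sorting by end time, pick each interval compatible with the last pick.
Sorted by end: (0,3)  (1,4)  (2,8)  (10,13)  (15,16)  (18,20)  (19,24)  (23,25)
take (0,3); skip (1,4); take (10,13); take (15,16); take (18,20); take (23,25).
Selected 5 classes.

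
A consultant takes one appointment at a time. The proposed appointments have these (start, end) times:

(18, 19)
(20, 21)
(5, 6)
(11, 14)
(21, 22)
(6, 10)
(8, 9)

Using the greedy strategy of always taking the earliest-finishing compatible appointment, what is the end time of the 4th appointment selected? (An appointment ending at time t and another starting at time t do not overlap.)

19

Sort by end time and greedily take each interval whose start is ≥ the last chosen end.
Sorted by end: (5,6)  (8,9)  (6,10)  (11,14)  (18,19)  (20,21)  (21,22)
take (5,6); take (8,9); skip (6,10); take (11,14); take (18,19); take (20,21); take (21,22).
Selected: (5,6) (8,9) (11,14) (18,19) (20,21) (21,22)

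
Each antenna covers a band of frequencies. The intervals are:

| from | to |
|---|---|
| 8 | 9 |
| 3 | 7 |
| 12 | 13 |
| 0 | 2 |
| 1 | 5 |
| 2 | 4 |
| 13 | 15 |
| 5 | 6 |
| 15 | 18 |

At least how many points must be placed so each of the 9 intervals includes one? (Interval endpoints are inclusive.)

5

Process intervals by earliest right end; each time one isn't hit yet, stab at its right endpoint.
Sorted: [0,2] [2,4] [1,5] [5,6] [3,7] [8,9] [12,13] [13,15] [15,18]
{[0,2],[2,4],[1,5]} hit by 2; {[5,6],[3,7]} hit by 6; {[8,9]} hit by 9; {[12,13],[13,15]} hit by 13; {[15,18]} hit by 18.
Points: 2, 6, 9, 13, 18 (5 total).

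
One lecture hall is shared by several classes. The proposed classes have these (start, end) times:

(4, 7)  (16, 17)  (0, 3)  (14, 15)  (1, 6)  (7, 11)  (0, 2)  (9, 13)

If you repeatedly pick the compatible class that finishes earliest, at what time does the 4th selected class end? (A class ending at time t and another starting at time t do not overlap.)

Sorted by end: (0,2)  (0,3)  (1,6)  (4,7)  (7,11)  (9,13)  (14,15)  (16,17)
take (0,2); take (4,7); take (7,11); take (14,15); take (16,17).
Selected: (0,2) (4,7) (7,11) (14,15) (16,17)

15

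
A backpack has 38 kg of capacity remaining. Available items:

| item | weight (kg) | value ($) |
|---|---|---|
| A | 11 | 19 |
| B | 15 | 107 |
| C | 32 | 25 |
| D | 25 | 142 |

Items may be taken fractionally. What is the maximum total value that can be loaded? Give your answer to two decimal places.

Ratios (sorted): B 7.13, D 5.68, A 1.73, C 0.78
take B (15 @ 107); take 23/25 of D → 130.64. Capacity used 38/38.
Total value = 237.64

237.64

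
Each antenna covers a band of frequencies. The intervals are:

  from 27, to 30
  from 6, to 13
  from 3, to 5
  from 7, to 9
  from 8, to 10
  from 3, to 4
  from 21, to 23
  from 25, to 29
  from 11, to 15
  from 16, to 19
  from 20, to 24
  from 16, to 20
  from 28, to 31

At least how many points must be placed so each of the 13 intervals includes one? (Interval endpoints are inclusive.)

6

By right end: [3,4]  [3,5]  [7,9]  [8,10]  [6,13]  [11,15]  [16,19]  [16,20]  [21,23]  [20,24]  [25,29]  [27,30]  [28,31]
[3,4] uncovered → point at 4; [7,9] uncovered → point at 9; [11,15] uncovered → point at 15; [16,19] uncovered → point at 19; [21,23] uncovered → point at 23; [25,29] uncovered → point at 29.
Points: 4, 9, 15, 19, 23, 29 (6 total).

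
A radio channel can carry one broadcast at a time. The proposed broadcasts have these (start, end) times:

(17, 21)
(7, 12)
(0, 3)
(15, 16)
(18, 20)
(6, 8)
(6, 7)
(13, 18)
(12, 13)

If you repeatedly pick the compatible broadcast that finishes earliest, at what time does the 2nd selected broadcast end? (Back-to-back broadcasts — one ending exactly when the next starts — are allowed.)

7

Greedy by earliest finish: after sorting by end time, pick each interval compatible with the last pick.
By end time: (0,3), (6,7), (6,8), (7,12), (12,13), (15,16), (13,18), (18,20), (17,21).
Pick (0,3); next start ≥ 3 → (6,7); next start ≥ 7 → (7,12); next start ≥ 12 → (12,13); next start ≥ 13 → (15,16); next start ≥ 16 → (18,20).
Selected: (0,3) (6,7) (7,12) (12,13) (15,16) (18,20)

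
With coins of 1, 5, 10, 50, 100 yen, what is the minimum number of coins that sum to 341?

8

Greedy: take as many of the largest coin as possible, then repeat with the remainder.
341 − 3×100→41 − 4×10→1 − 1×1→0
Total coins = 3 + 4 + 1 = 8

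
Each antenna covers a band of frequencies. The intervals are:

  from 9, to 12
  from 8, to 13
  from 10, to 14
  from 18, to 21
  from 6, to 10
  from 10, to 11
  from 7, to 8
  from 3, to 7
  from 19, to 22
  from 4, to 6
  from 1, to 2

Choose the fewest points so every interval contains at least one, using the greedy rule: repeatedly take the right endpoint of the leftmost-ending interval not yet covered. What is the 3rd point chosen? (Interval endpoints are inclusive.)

8

Process intervals by earliest right end; each time one isn't hit yet, stab at its right endpoint.
By right end: [1,2]  [4,6]  [3,7]  [7,8]  [6,10]  [10,11]  [9,12]  [8,13]  [10,14]  [18,21]  [19,22]
[1,2] uncovered → point at 2; [4,6] uncovered → point at 6; [7,8] uncovered → point at 8; [10,11] uncovered → point at 11; [18,21] uncovered → point at 21.
Points: 2, 6, 8, 11, 21 (5 total).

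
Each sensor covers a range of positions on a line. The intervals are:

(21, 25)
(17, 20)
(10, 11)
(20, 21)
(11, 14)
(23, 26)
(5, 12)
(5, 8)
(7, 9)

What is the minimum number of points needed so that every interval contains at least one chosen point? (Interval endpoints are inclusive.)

4

By right end: [5,8]  [7,9]  [10,11]  [5,12]  [11,14]  [17,20]  [20,21]  [21,25]  [23,26]
[5,8] uncovered → point at 8; [10,11] uncovered → point at 11; [17,20] uncovered → point at 20; [21,25] uncovered → point at 25.
Points: 8, 11, 20, 25 (4 total).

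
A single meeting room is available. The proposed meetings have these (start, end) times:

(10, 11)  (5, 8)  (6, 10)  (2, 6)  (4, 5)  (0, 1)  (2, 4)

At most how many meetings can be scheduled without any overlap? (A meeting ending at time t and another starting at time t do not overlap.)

By end time: (0,1), (2,4), (4,5), (2,6), (5,8), (6,10), (10,11).
Pick (0,1); next start ≥ 1 → (2,4); next start ≥ 4 → (4,5); next start ≥ 5 → (5,8); next start ≥ 8 → (10,11).
Selected 5 meetings.

5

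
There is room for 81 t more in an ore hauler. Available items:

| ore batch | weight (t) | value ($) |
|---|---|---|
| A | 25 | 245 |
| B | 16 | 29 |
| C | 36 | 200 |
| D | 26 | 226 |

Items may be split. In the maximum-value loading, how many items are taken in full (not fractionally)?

2

Greedy by value/weight ratio, highest first.
Order: A (245/25=9.80) > D (226/26=8.69) > C (200/36=5.56) > B (29/16=1.81)
Fill: take A (25 @ 245) → take D (26 @ 226) → take 30/36 of C → 166.67; 81/81 used.
2 item(s) taken whole; one partial (take 30/36 of C).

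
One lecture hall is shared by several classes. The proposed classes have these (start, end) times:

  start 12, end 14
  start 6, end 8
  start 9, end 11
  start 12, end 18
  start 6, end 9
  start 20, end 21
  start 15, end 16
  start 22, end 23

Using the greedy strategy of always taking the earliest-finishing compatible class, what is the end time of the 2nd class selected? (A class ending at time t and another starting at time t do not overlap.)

Greedy by earliest finish: after sorting by end time, pick each interval compatible with the last pick.
Sorted by end: (6,8)  (6,9)  (9,11)  (12,14)  (15,16)  (12,18)  (20,21)  (22,23)
take (6,8); skip (6,9); take (9,11); take (12,14); take (15,16); take (20,21); take (22,23).
Selected: (6,8) (9,11) (12,14) (15,16) (20,21) (22,23)

11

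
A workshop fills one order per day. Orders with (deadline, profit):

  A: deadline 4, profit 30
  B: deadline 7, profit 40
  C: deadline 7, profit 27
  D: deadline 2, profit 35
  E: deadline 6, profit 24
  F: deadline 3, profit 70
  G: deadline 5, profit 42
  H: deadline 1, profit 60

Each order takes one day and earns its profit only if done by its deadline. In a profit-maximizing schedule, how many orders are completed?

7

Take jobs in profit order; each goes to the latest open slot no later than its deadline.
By profit: F(d3,70), H(d1,60), G(d5,42), B(d7,40), D(d2,35), A(d4,30), C(d7,27), E(d6,24)
F→slot 3; H→slot 1; G→slot 5; B→slot 7; D→slot 2; A→slot 4; C→slot 6; E skipped.
7 of 8 scheduled.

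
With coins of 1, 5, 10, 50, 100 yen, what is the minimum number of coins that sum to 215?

4

Greedy: take as many of the largest coin as possible, then repeat with the remainder.
215 − 2×100→15 − 1×10→5 − 1×5→0
Total coins = 2 + 1 + 1 = 4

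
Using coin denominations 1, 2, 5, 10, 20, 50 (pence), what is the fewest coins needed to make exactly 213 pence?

213 − 4×50→13 − 1×10→3 − 1×2→1 − 1×1→0
Total coins = 4 + 1 + 1 + 1 = 7

7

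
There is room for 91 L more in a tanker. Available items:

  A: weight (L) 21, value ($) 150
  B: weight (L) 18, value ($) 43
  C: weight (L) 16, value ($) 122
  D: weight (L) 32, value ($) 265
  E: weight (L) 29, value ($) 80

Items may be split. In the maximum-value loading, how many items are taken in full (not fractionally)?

Sort by value per unit weight and fill in that order.
Order: D (265/32=8.28) > C (122/16=7.62) > A (150/21=7.14) > E (80/29=2.76) > B (43/18=2.39)
Fill: take D (32 @ 265) → take C (16 @ 122) → take A (21 @ 150) → take 22/29 of E → 60.69; 91/91 used.
3 item(s) taken whole; one partial (take 22/29 of E).

3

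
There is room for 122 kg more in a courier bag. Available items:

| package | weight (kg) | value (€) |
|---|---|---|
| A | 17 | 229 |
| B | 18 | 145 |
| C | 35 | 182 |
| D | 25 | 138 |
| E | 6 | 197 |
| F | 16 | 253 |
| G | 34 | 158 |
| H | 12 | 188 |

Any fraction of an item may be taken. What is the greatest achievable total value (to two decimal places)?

1295.60

Greedy by value/weight ratio, highest first.
Ratios (sorted): E 32.83, F 15.81, H 15.67, A 13.47, B 8.06, D 5.52, C 5.20, G 4.65
take E (6 @ 197); take F (16 @ 253); take H (12 @ 188); take A (17 @ 229); take B (18 @ 145); take D (25 @ 138); take 28/35 of C → 145.60. Capacity used 122/122.
Total value = 1295.60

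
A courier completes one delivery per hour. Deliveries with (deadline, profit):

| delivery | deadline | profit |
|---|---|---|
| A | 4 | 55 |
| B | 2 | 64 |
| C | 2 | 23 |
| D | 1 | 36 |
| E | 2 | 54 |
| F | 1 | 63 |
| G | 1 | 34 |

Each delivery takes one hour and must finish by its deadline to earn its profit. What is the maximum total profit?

182

By profit: B(d2,64), F(d1,63), A(d4,55), E(d2,54), D(d1,36), G(d1,34), C(d2,23)
B→slot 2; F→slot 1; A→slot 4; E skipped; D skipped; G skipped; C skipped.
Profit = 63 + 64 + 55 = 182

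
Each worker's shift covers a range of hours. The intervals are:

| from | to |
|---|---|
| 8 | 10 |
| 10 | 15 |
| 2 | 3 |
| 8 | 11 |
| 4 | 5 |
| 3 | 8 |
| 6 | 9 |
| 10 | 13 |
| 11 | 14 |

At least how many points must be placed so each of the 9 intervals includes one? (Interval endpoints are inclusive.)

4

Sort by right endpoint; whenever an interval is uncovered, place a point at its right end.
By right end: [2,3]  [4,5]  [3,8]  [6,9]  [8,10]  [8,11]  [10,13]  [11,14]  [10,15]
[2,3] uncovered → point at 3; [4,5] uncovered → point at 5; [6,9] uncovered → point at 9; [10,13] uncovered → point at 13.
Points: 3, 5, 9, 13 (4 total).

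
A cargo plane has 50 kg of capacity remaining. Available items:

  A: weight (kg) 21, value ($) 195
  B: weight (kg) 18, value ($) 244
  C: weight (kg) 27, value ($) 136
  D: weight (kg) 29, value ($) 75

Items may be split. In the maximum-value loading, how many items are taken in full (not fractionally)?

Order: B (244/18=13.56) > A (195/21=9.29) > C (136/27=5.04) > D (75/29=2.59)
Fill: take B (18 @ 244) → take A (21 @ 195) → take 11/27 of C → 55.41; 50/50 used.
2 item(s) taken whole; one partial (take 11/27 of C).

2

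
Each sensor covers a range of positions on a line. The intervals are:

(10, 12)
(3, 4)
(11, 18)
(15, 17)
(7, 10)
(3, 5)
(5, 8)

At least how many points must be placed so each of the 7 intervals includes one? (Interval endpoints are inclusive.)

Process intervals by earliest right end; each time one isn't hit yet, stab at its right endpoint.
By right end: [3,4]  [3,5]  [5,8]  [7,10]  [10,12]  [15,17]  [11,18]
[3,4] uncovered → point at 4; [5,8] uncovered → point at 8; [10,12] uncovered → point at 12; [15,17] uncovered → point at 17.
Points: 4, 8, 12, 17 (4 total).

4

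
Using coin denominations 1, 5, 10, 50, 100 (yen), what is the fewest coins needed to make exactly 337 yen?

9

337 = 3×100 + 3×10 + 1×5 + 2×1
Total coins = 3 + 3 + 1 + 2 = 9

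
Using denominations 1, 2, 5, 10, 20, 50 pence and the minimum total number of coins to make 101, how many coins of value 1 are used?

Greedy: take as many of the largest coin as possible, then repeat with the remainder.
101 − 2×50→1 − 1×1→0
Count of 1: 1

1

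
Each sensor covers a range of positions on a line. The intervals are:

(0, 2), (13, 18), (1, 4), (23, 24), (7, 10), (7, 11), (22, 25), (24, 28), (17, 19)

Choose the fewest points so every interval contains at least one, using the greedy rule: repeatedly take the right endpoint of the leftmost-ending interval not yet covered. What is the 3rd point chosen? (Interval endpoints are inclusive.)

Sorted: [0,2] [1,4] [7,10] [7,11] [13,18] [17,19] [23,24] [22,25] [24,28]
{[0,2],[1,4]} hit by 2; {[7,10],[7,11]} hit by 10; {[13,18],[17,19]} hit by 18; {[23,24],[22,25],[24,28]} hit by 24.
Points: 2, 10, 18, 24 (4 total).

18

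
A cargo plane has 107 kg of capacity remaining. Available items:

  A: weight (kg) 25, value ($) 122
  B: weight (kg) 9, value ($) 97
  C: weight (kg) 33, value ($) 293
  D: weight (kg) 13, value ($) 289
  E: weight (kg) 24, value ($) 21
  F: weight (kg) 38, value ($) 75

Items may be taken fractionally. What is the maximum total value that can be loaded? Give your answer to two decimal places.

854.29

Sort by value per unit weight and fill in that order.
Ratios (sorted): D 22.23, B 10.78, C 8.88, A 4.88, F 1.97, E 0.88
take D (13 @ 289); take B (9 @ 97); take C (33 @ 293); take A (25 @ 122); take 27/38 of F → 53.29. Capacity used 107/107.
Total value = 854.29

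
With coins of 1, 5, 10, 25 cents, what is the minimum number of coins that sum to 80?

Greedy: take as many of the largest coin as possible, then repeat with the remainder.
80 = 3×25 + 1×5
Total coins = 3 + 1 = 4

4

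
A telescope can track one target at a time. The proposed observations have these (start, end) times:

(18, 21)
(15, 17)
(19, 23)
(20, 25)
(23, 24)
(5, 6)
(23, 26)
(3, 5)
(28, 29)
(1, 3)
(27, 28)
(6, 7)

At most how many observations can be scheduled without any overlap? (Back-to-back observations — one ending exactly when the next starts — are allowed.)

9

Greedy by earliest finish: after sorting by end time, pick each interval compatible with the last pick.
Sorted by end: (1,3)  (3,5)  (5,6)  (6,7)  (15,17)  (18,21)  (19,23)  (23,24)  (20,25)  (23,26)  (27,28)  (28,29)
take (1,3); take (3,5); take (5,6); take (6,7); take (15,17); take (18,21); take (23,24); skip (20,25); take (27,28); take (28,29).
Selected 9 observations.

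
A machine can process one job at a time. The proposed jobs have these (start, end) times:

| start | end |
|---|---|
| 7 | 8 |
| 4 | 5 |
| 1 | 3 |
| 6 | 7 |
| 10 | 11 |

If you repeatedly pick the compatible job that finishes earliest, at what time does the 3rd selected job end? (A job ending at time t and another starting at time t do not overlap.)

Sort by end time and greedily take each interval whose start is ≥ the last chosen end.
Sorted by end: (1,3)  (4,5)  (6,7)  (7,8)  (10,11)
take (1,3); take (4,5); take (6,7); take (7,8); take (10,11).
Selected: (1,3) (4,5) (6,7) (7,8) (10,11)

7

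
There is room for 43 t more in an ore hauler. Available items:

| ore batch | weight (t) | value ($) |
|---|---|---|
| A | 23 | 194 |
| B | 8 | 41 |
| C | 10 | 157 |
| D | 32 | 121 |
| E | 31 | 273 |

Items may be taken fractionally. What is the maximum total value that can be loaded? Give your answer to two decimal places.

Sort by value per unit weight and fill in that order.
Order: C (157/10=15.70) > E (273/31=8.81) > A (194/23=8.43) > B (41/8=5.12) > D (121/32=3.78)
Fill: take C (10 @ 157) → take E (31 @ 273) → take 2/23 of A → 16.87; 43/43 used.
Total value = 446.87

446.87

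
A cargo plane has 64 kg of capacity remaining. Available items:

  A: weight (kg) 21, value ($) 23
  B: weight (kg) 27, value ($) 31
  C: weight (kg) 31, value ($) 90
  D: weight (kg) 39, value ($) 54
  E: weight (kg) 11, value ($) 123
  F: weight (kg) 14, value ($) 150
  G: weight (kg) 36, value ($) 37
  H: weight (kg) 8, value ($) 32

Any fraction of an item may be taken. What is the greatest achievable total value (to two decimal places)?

395.00

Order: E (123/11=11.18) > F (150/14=10.71) > H (32/8=4.00) > C (90/31=2.90) > D (54/39=1.38) > B (31/27=1.15) > A (23/21=1.10) > G (37/36=1.03)
Fill: take E (11 @ 123) → take F (14 @ 150) → take H (8 @ 32) → take C (31 @ 90); 64/64 used.
Total value = 395.00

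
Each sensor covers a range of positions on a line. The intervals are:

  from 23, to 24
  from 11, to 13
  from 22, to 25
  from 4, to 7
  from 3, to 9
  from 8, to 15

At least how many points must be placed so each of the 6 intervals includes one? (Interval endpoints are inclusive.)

Process intervals by earliest right end; each time one isn't hit yet, stab at its right endpoint.
Sorted: [4,7] [3,9] [11,13] [8,15] [23,24] [22,25]
{[4,7],[3,9]} hit by 7; {[11,13],[8,15]} hit by 13; {[23,24],[22,25]} hit by 24.
Points: 7, 13, 24 (3 total).

3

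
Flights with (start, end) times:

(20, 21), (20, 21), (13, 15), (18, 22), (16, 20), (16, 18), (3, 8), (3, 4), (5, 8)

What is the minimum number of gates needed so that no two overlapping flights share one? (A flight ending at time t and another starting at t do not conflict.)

3

starts: [3, 3, 5, 13, 16, 16, 18, 20, 20]
ends:   [4, 8, 8, 15, 18, 20, 21, 21, 22]
s3→1 s3→2 e4→1 s5→2 e8→1 e8→0 s13→1 e15→0 s16→1 s16→2 e18→1 s18→2 e20→1 s20→2 s20→3  — peak 3.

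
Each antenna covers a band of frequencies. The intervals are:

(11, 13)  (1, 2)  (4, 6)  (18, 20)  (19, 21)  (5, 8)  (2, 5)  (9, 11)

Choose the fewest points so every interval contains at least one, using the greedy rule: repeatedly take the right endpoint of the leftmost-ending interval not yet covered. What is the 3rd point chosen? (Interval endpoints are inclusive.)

11

Process intervals by earliest right end; each time one isn't hit yet, stab at its right endpoint.
Sorted: [1,2] [2,5] [4,6] [5,8] [9,11] [11,13] [18,20] [19,21]
{[1,2],[2,5]} hit by 2; {[4,6],[5,8]} hit by 6; {[9,11],[11,13]} hit by 11; {[18,20],[19,21]} hit by 20.
Points: 2, 6, 11, 20 (4 total).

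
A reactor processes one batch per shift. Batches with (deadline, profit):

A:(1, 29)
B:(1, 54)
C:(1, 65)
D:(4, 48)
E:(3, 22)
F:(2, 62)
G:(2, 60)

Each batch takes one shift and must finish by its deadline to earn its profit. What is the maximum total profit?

197

Sort by profit descending; place each in the latest free slot ≤ its deadline.
Profit order: C=65 F=62 G=60 B=54 D=48 A=29 E=22
Assign: C→slot 1, F→slot 2, G skipped, B skipped, D→slot 4, A skipped, E→slot 3.
Slots: [1:C] [2:F] [3:E] [4:D]
Profit = 65 + 62 + 22 + 48 = 197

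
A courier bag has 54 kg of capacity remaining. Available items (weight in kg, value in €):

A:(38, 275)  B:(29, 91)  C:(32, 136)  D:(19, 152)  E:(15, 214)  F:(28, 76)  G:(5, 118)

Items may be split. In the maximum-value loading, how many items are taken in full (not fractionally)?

Order: G (118/5=23.60) > E (214/15=14.27) > D (152/19=8.00) > A (275/38=7.24) > C (136/32=4.25) > B (91/29=3.14) > F (76/28=2.71)
Fill: take G (5 @ 118) → take E (15 @ 214) → take D (19 @ 152) → take 15/38 of A → 108.55; 54/54 used.
3 item(s) taken whole; one partial (take 15/38 of A).

3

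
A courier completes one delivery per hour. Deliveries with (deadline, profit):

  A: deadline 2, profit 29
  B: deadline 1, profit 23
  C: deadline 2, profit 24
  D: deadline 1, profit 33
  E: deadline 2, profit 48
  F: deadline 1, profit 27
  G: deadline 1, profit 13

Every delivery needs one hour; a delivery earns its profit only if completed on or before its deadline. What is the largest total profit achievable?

81

By profit: E(d2,48), D(d1,33), A(d2,29), F(d1,27), C(d2,24), B(d1,23), G(d1,13)
E→slot 2; D→slot 1; A skipped; F skipped; C skipped; B skipped; G skipped.
Profit = 33 + 48 = 81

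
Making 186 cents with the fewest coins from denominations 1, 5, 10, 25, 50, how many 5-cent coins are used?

Use the largest denomination that fits, subtract, and repeat.
186 − 3×50→36 − 1×25→11 − 1×10→1 − 1×1→0
Count of 5: 0

0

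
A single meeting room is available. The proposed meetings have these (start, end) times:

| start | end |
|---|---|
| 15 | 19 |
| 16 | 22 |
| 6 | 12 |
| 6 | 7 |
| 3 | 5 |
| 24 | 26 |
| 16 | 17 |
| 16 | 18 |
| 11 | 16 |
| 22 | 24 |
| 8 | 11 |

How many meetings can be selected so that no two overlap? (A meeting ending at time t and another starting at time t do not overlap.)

7

Sorted by end: (3,5)  (6,7)  (8,11)  (6,12)  (11,16)  (16,17)  (16,18)  (15,19)  (16,22)  (22,24)  (24,26)
take (3,5); take (6,7); take (8,11); skip (6,12); take (11,16); take (16,17); skip (16,18); skip (15,19); take (22,24); take (24,26).
Selected 7 meetings.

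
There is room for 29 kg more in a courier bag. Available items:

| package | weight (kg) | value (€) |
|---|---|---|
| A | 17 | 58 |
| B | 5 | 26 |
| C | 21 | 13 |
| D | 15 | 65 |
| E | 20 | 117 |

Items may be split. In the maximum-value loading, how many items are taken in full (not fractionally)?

Sort by value per unit weight and fill in that order.
Order: E (117/20=5.85) > B (26/5=5.20) > D (65/15=4.33) > A (58/17=3.41) > C (13/21=0.62)
Fill: take E (20 @ 117) → take B (5 @ 26) → take 4/15 of D → 17.33; 29/29 used.
2 item(s) taken whole; one partial (take 4/15 of D).

2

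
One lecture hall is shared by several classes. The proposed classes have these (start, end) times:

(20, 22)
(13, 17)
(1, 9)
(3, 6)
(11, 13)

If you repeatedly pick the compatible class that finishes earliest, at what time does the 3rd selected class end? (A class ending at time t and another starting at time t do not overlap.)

Greedy by earliest finish: after sorting by end time, pick each interval compatible with the last pick.
By end time: (3,6), (1,9), (11,13), (13,17), (20,22).
Pick (3,6); next start ≥ 6 → (11,13); next start ≥ 13 → (13,17); next start ≥ 17 → (20,22).
Selected: (3,6) (11,13) (13,17) (20,22)

17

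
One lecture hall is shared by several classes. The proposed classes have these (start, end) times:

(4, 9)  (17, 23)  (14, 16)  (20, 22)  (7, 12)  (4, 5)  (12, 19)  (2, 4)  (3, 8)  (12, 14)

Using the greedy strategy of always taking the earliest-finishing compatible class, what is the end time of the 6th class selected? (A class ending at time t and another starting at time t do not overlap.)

Sorted by end: (2,4)  (4,5)  (3,8)  (4,9)  (7,12)  (12,14)  (14,16)  (12,19)  (20,22)  (17,23)
take (2,4); take (4,5); take (7,12); take (12,14); take (14,16); skip (12,19); take (20,22); skip (17,23).
Selected: (2,4) (4,5) (7,12) (12,14) (14,16) (20,22)

22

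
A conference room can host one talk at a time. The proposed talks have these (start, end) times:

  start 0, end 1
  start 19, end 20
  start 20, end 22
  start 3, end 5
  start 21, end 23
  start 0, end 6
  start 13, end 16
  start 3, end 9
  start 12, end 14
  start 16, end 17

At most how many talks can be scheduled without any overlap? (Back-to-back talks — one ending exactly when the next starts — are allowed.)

By end time: (0,1), (3,5), (0,6), (3,9), (12,14), (13,16), (16,17), (19,20), (20,22), (21,23).
Pick (0,1); next start ≥ 1 → (3,5); next start ≥ 5 → (12,14); next start ≥ 14 → (16,17); next start ≥ 17 → (19,20); next start ≥ 20 → (20,22).
Selected 6 talks.

6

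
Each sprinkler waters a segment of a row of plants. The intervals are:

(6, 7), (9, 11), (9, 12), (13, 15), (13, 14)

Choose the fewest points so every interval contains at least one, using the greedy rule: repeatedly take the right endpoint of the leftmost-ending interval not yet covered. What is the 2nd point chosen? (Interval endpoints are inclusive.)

11

Sort by right endpoint; whenever an interval is uncovered, place a point at its right end.
By right end: [6,7]  [9,11]  [9,12]  [13,14]  [13,15]
[6,7] uncovered → point at 7; [9,11] uncovered → point at 11; [13,14] uncovered → point at 14.
Points: 7, 11, 14 (3 total).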